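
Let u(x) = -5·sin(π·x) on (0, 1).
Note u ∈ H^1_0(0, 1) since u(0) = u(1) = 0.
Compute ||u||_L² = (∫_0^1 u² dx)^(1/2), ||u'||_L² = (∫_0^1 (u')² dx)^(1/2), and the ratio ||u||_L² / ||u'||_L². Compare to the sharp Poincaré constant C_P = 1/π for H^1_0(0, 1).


||u||_L² / ||u'||_L² = 1/π = C_P.

u(x) = -5·sin(π·x), so u'(x) = -5*π*cos(π*x).
Writing u(x) = A·sin(kπx/L) with A = -5 and k = 1, use ∫_0^L sin²(kπx/L) dx = L/2 and ∫_0^L cos²(kπx/L) dx = L/2.
u² = 25·sin²(π·x) and (u')² = 25*π^2·cos²(π·x), and each of sin², cos² integrates to L/2 = 1/2 over (0, 1).
∫_0^1 u² dx = 25/2, so ||u||_L² = 5*sqrt(2)/2.
∫_0^1 (u')² dx = 25*π^2/2, so ||u'||_L² = 5*sqrt(2)*π/2.
Ratio ||u||_L² / ||u'||_L² = 1/π.
Sharp Poincaré constant on H^1_0(0, 1) is C_P = L/π = 1/π, achieved by sin(π·x).
This is the k = 1 eigenfunction (up to amplitude), so the ratio equals the sharp Poincaré constant exactly.


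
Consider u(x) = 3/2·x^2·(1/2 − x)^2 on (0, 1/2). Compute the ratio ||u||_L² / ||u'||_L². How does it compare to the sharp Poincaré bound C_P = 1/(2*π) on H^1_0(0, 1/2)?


||u||_L² / ||u'||_L² = sqrt(3)/12 < C_P = 1/(2*π).

u(x) = 3/2·x^2·(1/2 − x)^2, so u'(x) = 3*x*(2*x - 1)*(4*x - 1)/4.
u(x) = 3/2·x^2·(1/2 − x)^2 vanishes at x = 0 and x = 1/2, so u ∈ H^1_0(0, 1/2). Differentiate via the product rule and integrate the resulting polynomials term by term.
  ∫_0^1/2 u² dx = ∫_0^1/2 (9*x^8/4 - 9*x^7/2 + 27*x^6/8 - 9*x^5/8 + 9*x^4/64) dx. Term by term:
    ∫_0^1/2 9*x^8/4 dx = 1/2048;  ∫_0^1/2 -9*x^7/2 dx = -9/4096;  ∫_0^1/2 27*x^6/8 dx = 27/7168;
    ∫_0^1/2 -9*x^5/8 dx = -3/1024;  ∫_0^1/2 9*x^4/64 dx = 9/10240.
  Sum: 1/2048 − 9/4096 + 27/7168 − 3/1024 + 9/10240 = 1/143360.
  ∫_0^1/2 (u')² dx = ∫_0^1/2 (36*x^6 - 54*x^5 + 117*x^4/4 - 27*x^3/4 + 9*x^2/16) dx. Term by term:
    ∫_0^1/2 36*x^6 dx = 9/224;  ∫_0^1/2 -54*x^5 dx = -9/64;  ∫_0^1/2 117*x^4/4 dx = 117/640;
    ∫_0^1/2 -27*x^3/4 dx = -27/256;  ∫_0^1/2 9*x^2/16 dx = 3/128.
  Sum: 9/224 − 9/64 + 117/640 − 27/256 + 3/128 = 3/8960.
∫_0^1/2 u² dx = 1/143360, so ||u||_L² = sqrt(35)/2240.
∫_0^1/2 (u')² dx = 3/8960, so ||u'||_L² = sqrt(105)/560.
Ratio ||u||_L² / ||u'||_L² = sqrt(3)/12.
Sharp Poincaré constant on H^1_0(0, 1/2) is C_P = L/π = 1/(2*π), achieved by sin(2*π·x).
A polynomial bump cannot attain the sharp Poincaré constant (only the first sine eigenfunction does), so the ratio is strictly less than C_P, consistent with ||u||_L² ≤ C_P ||u'||_L².


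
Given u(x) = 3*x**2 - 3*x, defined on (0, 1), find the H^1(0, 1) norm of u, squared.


||u||_{H^1}^2 = 33/10

The H^1 norm (squared) on an interval (0, L) is
  ||u||_{H^1}^2 = ∫_0^L u(x)^2 dx + ∫_0^L u'(x)^2 dx.
Compute u'(x) = 6*x - 3.
Then u(x)^2 = 9*x**4 - 18*x**3 + 9*x**2 and u'(x)^2 = 36*x**2 - 36*x + 9.
Integrate each monomial from 0 to 1 using ∫_0^1 c·x^n dx = c·1^(n+1)/(n+1):
  ∫_0^1 u(x)^2 dx = ∫_0^1 (9*x^4 - 18*x^3 + 9*x^2) dx. Term by term:
    ∫_0^1 9*x^4 dx = 9/5;  ∫_0^1 -18*x^3 dx = -9/2;  ∫_0^1 9*x^2 dx = 3.
  Sum: 9/5 − 9/2 + 3 = 3/10.
  ∫_0^1 u'(x)^2 dx = ∫_0^1 (36*x^2 - 36*x + 9) dx. Term by term:
    ∫_0^1 36*x^2 dx = 12;  ∫_0^1 -36*x dx = -18;  ∫_0^1 9 dx = 9.
  Sum: 12 − 18 + 9 = 3.
Adding: ||u||_{H^1}^2 = 3/10 + 3 = 33/10.


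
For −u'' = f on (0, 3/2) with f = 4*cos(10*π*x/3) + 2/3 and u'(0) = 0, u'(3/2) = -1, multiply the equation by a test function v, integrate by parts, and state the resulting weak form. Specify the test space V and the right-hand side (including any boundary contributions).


V = H^1(0, 3/2) (v unrestricted at boundary; u is determined up to an additive constant); weak form: ∫_0^3/2 u'v' dx = ∫_0^3/2 (4*cos(10*π*x/3) + 2/3) v dx − v(3/2) for all v ∈ V.

Multiply both sides by a test function v and integrate from 0 to 3/2:
  ∫_0^3/2 −u''(x) v(x) dx = ∫_0^3/2 f(x) v(x) dx.
Integrate the LHS by parts once:
  ∫_0^3/2 −u'' v dx = −[u'(x) v(x)]_0^3/2 + ∫_0^3/2 u'(x) v'(x) dx.
Thus ∫_0^3/2 u'(x) v'(x) dx = ∫_0^3/2 f(x) v(x) dx + [u'(x) v(x)]_0^3/2.
Choose V so that boundary terms are either known or forced to vanish.
u has inhomogeneous Neumann u'(0) = 0, u'(3/2) = -1. [u' v]_0^3/2 = (-1)·v(3/2) − (0)·v(0) = − v(3/2). Take V = H^1(0, 3/2); boundary term becomes part of RHS.
Weak formulation: find u (satisfying any essential BC) such that ∫_0^3/2 u'(x) v'(x) dx = ∫_0^3/2 f v dx − v(3/2) for all v ∈ V (Neumann data are natural BCs: they enter the RHS as boundary terms).
Substituting f(x) = 4*cos(10*π*x/3) + 2/3, the right-hand side is ∫_0^3/2 (4*cos(10*π*x/3) + 2/3) v dx − v(3/2).
Compatibility check (pure Neumann): taking v ≡ 1 ∈ V gives 0 = ∫_0^3/2 f dx + (-1) − (0), i.e. ∫_0^3/2 f dx must equal u'(0) − u'(3/2) = 1. Indeed ∫_0^3/2 (4*cos(10*π*x/3) + 2/3) dx = 1, so the data are compatible. The solution is then unique only up to an additive constant (fix it e.g. by requiring ∫_0^3/2 u dx = 0).


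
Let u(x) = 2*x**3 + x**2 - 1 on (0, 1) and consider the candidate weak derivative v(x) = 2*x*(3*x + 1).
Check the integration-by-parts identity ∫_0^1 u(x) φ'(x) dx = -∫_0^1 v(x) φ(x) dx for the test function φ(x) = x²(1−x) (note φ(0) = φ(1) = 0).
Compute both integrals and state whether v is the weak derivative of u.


LHS = -3/10, RHS = -3/10. Yes, v = u' weakly.

u(x) = 2*x**3 + x**2 - 1, classical derivative u'(x) = 6*x**2 + 2*x.
φ(x) = x²(1−x), so φ'(x) = x*(2 - 3*x).
Note φ(0) = φ(1) = 0, so the boundary term u·φ vanishes.
LHS = ∫_0^1 u(x) φ'(x) dx = ∫_0^1 (-6*x^5 + x^4 + 2*x^3 + 3*x^2 - 2*x) dx. Term by term:
  ∫_0^1 -6*x^5 dx = -1;  ∫_0^1 x^4 dx = 1/5;  ∫_0^1 2*x^3 dx = 1/2;
  ∫_0^1 3*x^2 dx = 1;  ∫_0^1 -2*x dx = -1.
Sum: -1 + 1/5 + 1/2 + 1 − 1 = -3/10.
So LHS = -3/10.
∫_0^1 v(x) φ(x) dx = ∫_0^1 (-6*x^5 + 4*x^4 + 2*x^3) dx. Term by term:
  ∫_0^1 -6*x^5 dx = -1;  ∫_0^1 4*x^4 dx = 4/5;  ∫_0^1 2*x^3 dx = 1/2.
Sum: -1 + 4/5 + 1/2 = 3/10.
So RHS = -∫_0^1 v(x) φ(x) dx = -3/10.
LHS = RHS, so the identity holds for this test φ.
Moreover u is smooth here and v(x) = u'(x) = 6*x**2 + 2*x pointwise, so the identity holds for every test function. Hence v is the weak derivative of u.


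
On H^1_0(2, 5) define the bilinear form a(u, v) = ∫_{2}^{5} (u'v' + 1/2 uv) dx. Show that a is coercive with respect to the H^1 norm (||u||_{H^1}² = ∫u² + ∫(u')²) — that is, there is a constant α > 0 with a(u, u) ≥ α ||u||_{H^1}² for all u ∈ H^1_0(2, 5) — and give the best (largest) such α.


α = (9/2 + π^2)/(9 + π^2)

Coercivity of a(·,·) on H^1_0(2, 5) means a(u, u) ≥ α ||u||_{H^1}² for every u ∈ H^1_0.
The interval has length L = 3, and Poincaré/coercivity depend only on L. Here a(u, u) = ∫(u')² + (1/2)·∫u².
Here 0 < c = 1/2 < 1. The condition a(u,u) ≥ α||u||_{H^1}² reads (1−α)∫(u')² ≥ (α−c)∫u². Any admissible α is ≤ 1 (rapidly oscillating u have ∫u²/∫(u')² → 0), and α = 1 would force 0 ≥ (1−c)∫u², impossible since c < 1; so 1−α > 0. By the sharp Poincaré inequality on H^1_0 of an interval of length L, ∫(u')² ≥ (π/L)²∫u² with equality for the first sine mode sin(π(x−x₀)/L) (x₀ the left endpoint), so the inequality holds for all u iff (1−α)(π/L)² ≥ α − c, i.e. α ≤ ((π/L)² + c)/((π/L)² + 1) = (1 + c(L/π)²)/(1 + (L/π)²). With (π/L)² = π^2/9 and c = 1/2, the largest admissible constant is α = ((π/L)² + c)/((π/L)² + 1).
Simplifying, α = (9/2 + π^2)/(9 + π^2).


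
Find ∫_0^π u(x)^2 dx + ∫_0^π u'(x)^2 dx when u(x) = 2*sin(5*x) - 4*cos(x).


||u||_{H^1(0,π)}^2 = 68*π

u'(x) = 4*sin(x) + 10*cos(5*x).
Expand u² and (u')² and integrate term by term on (0, π), using: for integers n ≥ 1, ∫_0^π sin²(nx) dx = ∫_0^π cos²(nx) dx = π/2; for n ≠ n', ∫_0^π sin(nx)sin(n'x) dx = ∫_0^π cos(nx)cos(n'x) dx = 0; and by product-to-sum, ∫_0^π sin(nx)cos(n'x) dx = ½∫_0^π [sin((n+n')x) + sin((n−n')x)] dx, which is 0 when n+n' is even and 2n/(n²−n'²) when n+n' is odd (it need not vanish on (0, π)).
  u² squared terms: (-4)²·∫cos(x)² dx = 16·π/2 = 8*π;  (2)²·∫sin(5x)² dx = 4·π/2 = 2*π.
  u² cross terms: 2·(-4)·(2)·∫cos(x)·sin(5x) dx = -16·(0) = 0.
  So ∫_0^π u² dx = 8*π + 2*π + 0 = 10*π.
  (u')² squared terms: (4)²·∫sin(x)² dx = 16·π/2 = 8*π;  (10)²·∫cos(5x)² dx = 100·π/2 = 50*π.
  (u')² cross terms: 2·(4)·(10)·∫sin(x)·cos(5x) dx = 80·(0) = 0.
  So ∫_0^π (u')² dx = 8*π + 50*π + 0 = 58*π.
||u||_{H^1}^2 = (10*π) + (58*π) = 68*π.


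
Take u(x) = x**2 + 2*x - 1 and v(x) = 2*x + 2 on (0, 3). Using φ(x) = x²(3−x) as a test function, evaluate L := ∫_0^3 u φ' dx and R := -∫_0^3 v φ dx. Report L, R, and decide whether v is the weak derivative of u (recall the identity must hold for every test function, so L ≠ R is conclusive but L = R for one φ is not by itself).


LHS = -189/5, RHS = -189/5. Yes, v = u' weakly.

u(x) = x**2 + 2*x - 1, classical derivative u'(x) = 2*x + 2.
φ(x) = x²(3−x), so φ'(x) = 3*x*(2 - x).
Note φ(0) = φ(3) = 0, so the boundary term u·φ vanishes.
LHS = ∫_0^3 u(x) φ'(x) dx = ∫_0^3 (-3*x^4 + 15*x^2 - 6*x) dx. Term by term:
  ∫_0^3 -3*x^4 dx = -729/5;  ∫_0^3 15*x^2 dx = 135;  ∫_0^3 -6*x dx = -27.
Sum: -729/5 + 135 − 27 = -189/5.
So LHS = -189/5.
∫_0^3 v(x) φ(x) dx = ∫_0^3 (-2*x^4 + 4*x^3 + 6*x^2) dx. Term by term:
  ∫_0^3 -2*x^4 dx = -486/5;  ∫_0^3 4*x^3 dx = 81;  ∫_0^3 6*x^2 dx = 54.
Sum: -486/5 + 81 + 54 = 189/5.
So RHS = -∫_0^3 v(x) φ(x) dx = -189/5.
LHS = RHS, so the identity holds for this test φ.
Moreover u is smooth here and v(x) = u'(x) = 2*x + 2 pointwise, so the identity holds for every test function. Hence v is the weak derivative of u.


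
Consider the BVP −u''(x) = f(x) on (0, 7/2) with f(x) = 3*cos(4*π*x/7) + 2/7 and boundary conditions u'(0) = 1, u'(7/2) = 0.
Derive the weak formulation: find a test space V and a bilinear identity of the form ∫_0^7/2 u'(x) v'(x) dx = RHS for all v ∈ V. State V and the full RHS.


V = H^1(0, 7/2) (v unrestricted at boundary; u is determined up to an additive constant); weak form: ∫_0^7/2 u'v' dx = ∫_0^7/2 (3*cos(4*π*x/7) + 2/7) v dx − v(0) for all v ∈ V.

Multiply both sides by a test function v and integrate from 0 to 7/2:
  ∫_0^7/2 −u''(x) v(x) dx = ∫_0^7/2 f(x) v(x) dx.
Integrate the LHS by parts once:
  ∫_0^7/2 −u'' v dx = −[u'(x) v(x)]_0^7/2 + ∫_0^7/2 u'(x) v'(x) dx.
Thus ∫_0^7/2 u'(x) v'(x) dx = ∫_0^7/2 f(x) v(x) dx + [u'(x) v(x)]_0^7/2.
Choose V so that boundary terms are either known or forced to vanish.
u has inhomogeneous Neumann u'(0) = 1, u'(7/2) = 0. [u' v]_0^7/2 = (0)·v(7/2) − (1)·v(0) = − v(0). Take V = H^1(0, 7/2); boundary term becomes part of RHS.
Weak formulation: find u (satisfying any essential BC) such that ∫_0^7/2 u'(x) v'(x) dx = ∫_0^7/2 f v dx − v(0) for all v ∈ V (Neumann data are natural BCs: they enter the RHS as boundary terms).
Substituting f(x) = 3*cos(4*π*x/7) + 2/7, the right-hand side is ∫_0^7/2 (3*cos(4*π*x/7) + 2/7) v dx − v(0).
Compatibility check (pure Neumann): taking v ≡ 1 ∈ V gives 0 = ∫_0^7/2 f dx + (0) − (1), i.e. ∫_0^7/2 f dx must equal u'(0) − u'(7/2) = 1. Indeed ∫_0^7/2 (3*cos(4*π*x/7) + 2/7) dx = 1, so the data are compatible. The solution is then unique only up to an additive constant (fix it e.g. by requiring ∫_0^7/2 u dx = 0).


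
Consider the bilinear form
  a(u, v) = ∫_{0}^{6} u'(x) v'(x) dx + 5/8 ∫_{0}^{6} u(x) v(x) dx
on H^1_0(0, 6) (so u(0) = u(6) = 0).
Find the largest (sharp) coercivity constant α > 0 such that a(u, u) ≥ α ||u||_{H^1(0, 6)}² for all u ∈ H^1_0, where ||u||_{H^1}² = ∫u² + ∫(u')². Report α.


α = (π^2 + 45/2)/(π^2 + 36)

Coercivity of a(·,·) on H^1_0(0, 6) means a(u, u) ≥ α ||u||_{H^1}² for every u ∈ H^1_0.
The interval has length L = 6, and Poincaré/coercivity depend only on L. Here a(u, u) = ∫(u')² + (5/8)·∫u².
Here 0 < c = 5/8 < 1. The condition a(u,u) ≥ α||u||_{H^1}² reads (1−α)∫(u')² ≥ (α−c)∫u². Any admissible α is ≤ 1 (rapidly oscillating u have ∫u²/∫(u')² → 0), and α = 1 would force 0 ≥ (1−c)∫u², impossible since c < 1; so 1−α > 0. By the sharp Poincaré inequality on H^1_0 of an interval of length L, ∫(u')² ≥ (π/L)²∫u² with equality for the first sine mode sin(π(x−x₀)/L) (x₀ the left endpoint), so the inequality holds for all u iff (1−α)(π/L)² ≥ α − c, i.e. α ≤ ((π/L)² + c)/((π/L)² + 1) = (1 + c(L/π)²)/(1 + (L/π)²). With (π/L)² = π^2/36 and c = 5/8, the largest admissible constant is α = ((π/L)² + c)/((π/L)² + 1).
Simplifying, α = (π^2 + 45/2)/(π^2 + 36).


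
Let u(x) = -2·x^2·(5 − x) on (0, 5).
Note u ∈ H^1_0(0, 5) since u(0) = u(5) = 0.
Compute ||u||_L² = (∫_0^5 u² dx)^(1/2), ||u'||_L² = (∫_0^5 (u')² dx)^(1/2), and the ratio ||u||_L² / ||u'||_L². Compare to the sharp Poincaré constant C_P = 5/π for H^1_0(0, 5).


||u||_L² / ||u'||_L² = 5*sqrt(14)/14 < C_P = 5/π.

u(x) = -2·x^2·(5 − x), so u'(x) = 2*x*(3*x - 10).
u(x) = -2·x^2·(5 − x) vanishes at x = 0 and x = 5, so u ∈ H^1_0(0, 5). Differentiate via the product rule and integrate the resulting polynomials term by term.
  ∫_0^5 u² dx = ∫_0^5 (4*x^6 - 40*x^5 + 100*x^4) dx. Term by term:
    ∫_0^5 4*x^6 dx = 312500/7;  ∫_0^5 -40*x^5 dx = -312500/3;  ∫_0^5 100*x^4 dx = 62500.
  Sum: 312500/7 − 312500/3 + 62500 = 62500/21.
  ∫_0^5 (u')² dx = ∫_0^5 (36*x^4 - 240*x^3 + 400*x^2) dx. Term by term:
    ∫_0^5 36*x^4 dx = 22500;  ∫_0^5 -240*x^3 dx = -37500;  ∫_0^5 400*x^2 dx = 50000/3.
  Sum: 22500 − 37500 + 50000/3 = 5000/3.
∫_0^5 u² dx = 62500/21, so ||u||_L² = 250*sqrt(21)/21.
∫_0^5 (u')² dx = 5000/3, so ||u'||_L² = 50*sqrt(6)/3.
Ratio ||u||_L² / ||u'||_L² = 5*sqrt(14)/14.
Sharp Poincaré constant on H^1_0(0, 5) is C_P = L/π = 5/π, achieved by sin(π/5·x).
A polynomial bump cannot attain the sharp Poincaré constant (only the first sine eigenfunction does), so the ratio is strictly less than C_P, consistent with ||u||_L² ≤ C_P ||u'||_L².


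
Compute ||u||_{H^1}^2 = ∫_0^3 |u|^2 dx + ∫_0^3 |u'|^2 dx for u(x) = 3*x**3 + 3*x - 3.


||u||_{H^1}^2 = 545913/70

The H^1 norm (squared) on an interval (0, L) is
  ||u||_{H^1}^2 = ∫_0^L u(x)^2 dx + ∫_0^L u'(x)^2 dx.
Compute u'(x) = 9*x**2 + 3.
Then u(x)^2 = 9*x**6 + 18*x**4 - 18*x**3 + 9*x**2 - 18*x + 9 and u'(x)^2 = 81*x**4 + 54*x**2 + 9.
Integrate each monomial from 0 to 3 using ∫_0^3 c·x^n dx = c·3^(n+1)/(n+1):
  ∫_0^3 u(x)^2 dx = ∫_0^3 (9*x^6 + 18*x^4 - 18*x^3 + 9*x^2 - 18*x + 9) dx. Term by term:
    ∫_0^3 9*x^6 dx = 19683/7;  ∫_0^3 18*x^4 dx = 4374/5;  ∫_0^3 -18*x^3 dx = -729/2;
    ∫_0^3 9*x^2 dx = 81;  ∫_0^3 -18*x dx = -81;  ∫_0^3 9 dx = 27.
  Sum: 19683/7 + 4374/5 − 729/2 + 81 − 81 + 27 = 234441/70.
  ∫_0^3 u'(x)^2 dx = ∫_0^3 (81*x^4 + 54*x^2 + 9) dx. Term by term:
    ∫_0^3 81*x^4 dx = 19683/5;  ∫_0^3 54*x^2 dx = 486;  ∫_0^3 9 dx = 27.
  Sum: 19683/5 + 486 + 27 = 22248/5.
Adding: ||u||_{H^1}^2 = 234441/70 + 22248/5 = 545913/70.


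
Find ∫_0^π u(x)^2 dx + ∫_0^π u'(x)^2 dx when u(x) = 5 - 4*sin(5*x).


||u||_{H^1(0,π)}^2 = -16 + 233*π

u'(x) = -20*cos(5*x).
Expand u² and (u')² and integrate term by term on (0, π), using: for integers n ≥ 1, ∫_0^π sin²(nx) dx = ∫_0^π cos²(nx) dx = π/2; for n ≠ n', ∫_0^π sin(nx)sin(n'x) dx = ∫_0^π cos(nx)cos(n'x) dx = 0; and by product-to-sum, ∫_0^π sin(nx)cos(n'x) dx = ½∫_0^π [sin((n+n')x) + sin((n−n')x)] dx, which is 0 when n+n' is even and 2n/(n²−n'²) when n+n' is odd (it need not vanish on (0, π)). For the constant mode: ∫_0^π 1 dx = π, ∫_0^π cos(nx) dx = 0, ∫_0^π sin(nx) dx = (1−(−1)^n)/n.
  u² squared terms: (5)²·∫1 dx = 25·π = 25*π;  (-4)²·∫sin(5x)² dx = 16·π/2 = 8*π.
  u² cross terms: 2·(5)·(-4)·∫1·sin(5x) dx = -40·(2/5) = -16.
  So ∫_0^π u² dx = 25*π + 8*π − 16 = -16 + 33*π.
  (u')² squared terms: (-20)²·∫cos(5x)² dx = 400·π/2 = 200*π.
  So ∫_0^π (u')² dx = 200*π.
||u||_{H^1}^2 = (-16 + 33*π) + (200*π) = -16 + 233*π.


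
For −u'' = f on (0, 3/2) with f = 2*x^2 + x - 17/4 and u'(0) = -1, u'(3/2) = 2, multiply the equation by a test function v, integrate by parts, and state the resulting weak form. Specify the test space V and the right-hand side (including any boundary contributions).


V = H^1(0, 3/2) (v unrestricted at boundary; u is determined up to an additive constant); weak form: ∫_0^3/2 u'v' dx = ∫_0^3/2 (2*x^2 + x - 17/4) v dx + 2·v(3/2) + v(0) for all v ∈ V.

Multiply both sides by a test function v and integrate from 0 to 3/2:
  ∫_0^3/2 −u''(x) v(x) dx = ∫_0^3/2 f(x) v(x) dx.
Integrate the LHS by parts once:
  ∫_0^3/2 −u'' v dx = −[u'(x) v(x)]_0^3/2 + ∫_0^3/2 u'(x) v'(x) dx.
Thus ∫_0^3/2 u'(x) v'(x) dx = ∫_0^3/2 f(x) v(x) dx + [u'(x) v(x)]_0^3/2.
Choose V so that boundary terms are either known or forced to vanish.
u has inhomogeneous Neumann u'(0) = -1, u'(3/2) = 2. [u' v]_0^3/2 = (2)·v(3/2) − (-1)·v(0) = 2·v(3/2) + v(0). Take V = H^1(0, 3/2); boundary term becomes part of RHS.
Weak formulation: find u (satisfying any essential BC) such that ∫_0^3/2 u'(x) v'(x) dx = ∫_0^3/2 f v dx + 2·v(3/2) + v(0) for all v ∈ V (Neumann data are natural BCs: they enter the RHS as boundary terms).
Substituting f(x) = 2*x^2 + x - 17/4, the right-hand side is ∫_0^3/2 (2*x^2 + x - 17/4) v dx + 2·v(3/2) + v(0).
Compatibility check (pure Neumann): taking v ≡ 1 ∈ V gives 0 = ∫_0^3/2 f dx + (2) − (-1), i.e. ∫_0^3/2 f dx must equal u'(0) − u'(3/2) = -3. Indeed ∫_0^3/2 (2*x^2 + x - 17/4) dx = -3, so the data are compatible. The solution is then unique only up to an additive constant (fix it e.g. by requiring ∫_0^3/2 u dx = 0).


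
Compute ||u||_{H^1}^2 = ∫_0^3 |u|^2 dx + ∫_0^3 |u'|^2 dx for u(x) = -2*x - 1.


||u||_{H^1}^2 = 69

The H^1 norm (squared) on an interval (0, L) is
  ||u||_{H^1}^2 = ∫_0^L u(x)^2 dx + ∫_0^L u'(x)^2 dx.
Compute u'(x) = -2.
Then u(x)^2 = 4*x**2 + 4*x + 1 and u'(x)^2 = 4.
Integrate each monomial from 0 to 3 using ∫_0^3 c·x^n dx = c·3^(n+1)/(n+1):
  ∫_0^3 u(x)^2 dx = ∫_0^3 (4*x^2 + 4*x + 1) dx. Term by term:
    ∫_0^3 4*x^2 dx = 36;  ∫_0^3 4*x dx = 18;  ∫_0^3 1 dx = 3.
  Sum: 36 + 18 + 3 = 57.
  ∫_0^3 u'(x)^2 dx = ∫_0^3 (4) dx. Term by term:
    ∫_0^3 4 dx = 12.
Adding: ||u||_{H^1}^2 = 57 + 12 = 69.


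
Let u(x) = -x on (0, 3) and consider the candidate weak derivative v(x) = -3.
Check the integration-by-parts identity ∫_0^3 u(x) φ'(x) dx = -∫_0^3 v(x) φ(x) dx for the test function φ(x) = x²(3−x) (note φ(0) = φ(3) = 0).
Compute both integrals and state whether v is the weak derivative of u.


LHS = 27/4, RHS = 81/4. No, v is not the weak derivative of u.

u(x) = -x, classical derivative u'(x) = -1.
φ(x) = x²(3−x), so φ'(x) = 3*x*(2 - x).
Note φ(0) = φ(3) = 0, so the boundary term u·φ vanishes.
LHS = ∫_0^3 u(x) φ'(x) dx = ∫_0^3 (3*x^3 - 6*x^2) dx. Term by term:
  ∫_0^3 3*x^3 dx = 243/4;  ∫_0^3 -6*x^2 dx = -54.
Sum: 243/4 − 54 = 27/4.
So LHS = 27/4.
∫_0^3 v(x) φ(x) dx = ∫_0^3 (3*x^3 - 9*x^2) dx. Term by term:
  ∫_0^3 3*x^3 dx = 243/4;  ∫_0^3 -9*x^2 dx = -81.
Sum: 243/4 − 81 = -81/4.
So RHS = -∫_0^3 v(x) φ(x) dx = 81/4.
LHS − RHS = -27/2 ≠ 0, so the identity fails.
(For a valid weak derivative the identity must hold for EVERY test function, in particular this one. The failure shows v is NOT the weak derivative of u.)
Correct weak derivative would be u'(x) = -1.


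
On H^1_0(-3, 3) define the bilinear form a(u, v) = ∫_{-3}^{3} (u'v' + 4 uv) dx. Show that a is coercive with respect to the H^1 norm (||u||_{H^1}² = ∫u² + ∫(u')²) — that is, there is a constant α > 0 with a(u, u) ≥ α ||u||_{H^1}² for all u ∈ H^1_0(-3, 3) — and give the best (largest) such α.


α = 1

Coercivity of a(·,·) on H^1_0(-3, 3) means a(u, u) ≥ α ||u||_{H^1}² for every u ∈ H^1_0.
The interval has length L = 6, and Poincaré/coercivity depend only on L. Here a(u, u) = ∫(u')² + (4)·∫u².
Here c = 4 ≥ 1, so a(u,u) = ∫(u')² + c∫u² ≥ ∫(u')² + ∫u² = ||u||_{H^1}², i.e. α = 1 works. No larger α is possible: a(u,u) ≥ α||u||_{H^1}² means (1−α)∫(u')² ≥ (α−c)∫u², and for the modes u_n = sin(nπ(x−x₀)/L) (x₀ the left endpoint) one has ∫u_n²/∫(u_n')² = (L/(nπ))² → 0, so a(u_n,u_n)/||u_n||_{H^1}² → 1. Hence the optimal constant is α = 1.
Therefore α = 1.


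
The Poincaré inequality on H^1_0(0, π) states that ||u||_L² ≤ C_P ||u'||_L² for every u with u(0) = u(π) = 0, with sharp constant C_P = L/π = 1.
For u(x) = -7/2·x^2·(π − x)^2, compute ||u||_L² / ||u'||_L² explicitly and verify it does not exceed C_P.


||u||_L² / ||u'||_L² = sqrt(3)*π/6 < C_P = 1.

u(x) = -7/2·x^2·(π − x)^2, so u'(x) = 7*x*(x*(π - x) - (x - π)^2).
u(x) = -7/2·x^2·(π − x)^2 vanishes at x = 0 and x = π, so u ∈ H^1_0(0, π). Differentiate via the product rule and integrate the resulting polynomials term by term.
  ∫_0^π u² dx = ∫_0^π (49*x^8/4 - 49*π*x^7 + 147*π^2*x^6/2 - 49*π^3*x^5 + 49*π^4*x^4/4) dx. Term by term:
    ∫_0^π 49*x^8/4 dx = 49*π^9/36;  ∫_0^π -49*π*x^7 dx = -49*π^9/8;  ∫_0^π 147*π^2*x^6/2 dx = 21*π^9/2;
    ∫_0^π -49*π^3*x^5 dx = -49*π^9/6;  ∫_0^π 49*π^4*x^4/4 dx = 49*π^9/20.
  Sum: 49*π^9/36 − 49*π^9/8 + 21*π^9/2 − 49*π^9/6 + 49*π^9/20 = 7*π^9/360.
  ∫_0^π (u')² dx = ∫_0^π (196*x^6 - 588*π*x^5 + 637*π^2*x^4 - 294*π^3*x^3 + 49*π^4*x^2) dx. Term by term:
    ∫_0^π 196*x^6 dx = 28*π^7;  ∫_0^π -588*π*x^5 dx = -98*π^7;  ∫_0^π 637*π^2*x^4 dx = 637*π^7/5;
    ∫_0^π -294*π^3*x^3 dx = -147*π^7/2;  ∫_0^π 49*π^4*x^2 dx = 49*π^7/3.
  Sum: 28*π^7 − 98*π^7 + 637*π^7/5 − 147*π^7/2 + 49*π^7/3 = 7*π^7/30.
∫_0^π u² dx = 7*π^9/360, so ||u||_L² = sqrt(70)*π^(9/2)/60.
∫_0^π (u')² dx = 7*π^7/30, so ||u'||_L² = sqrt(210)*π^(7/2)/30.
Ratio ||u||_L² / ||u'||_L² = sqrt(3)*π/6.
Sharp Poincaré constant on H^1_0(0, π) is C_P = L/π = 1, achieved by sin(x).
A polynomial bump cannot attain the sharp Poincaré constant (only the first sine eigenfunction does), so the ratio is strictly less than C_P, consistent with ||u||_L² ≤ C_P ||u'||_L².


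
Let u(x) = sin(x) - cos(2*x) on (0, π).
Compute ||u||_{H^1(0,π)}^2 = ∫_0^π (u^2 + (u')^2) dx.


||u||_{H^1(0,π)}^2 = 20/3 + 7*π/2

u'(x) = 2*sin(2*x) + cos(x).
Expand u² and (u')² and integrate term by term on (0, π), using: for integers n ≥ 1, ∫_0^π sin²(nx) dx = ∫_0^π cos²(nx) dx = π/2; for n ≠ n', ∫_0^π sin(nx)sin(n'x) dx = ∫_0^π cos(nx)cos(n'x) dx = 0; and by product-to-sum, ∫_0^π sin(nx)cos(n'x) dx = ½∫_0^π [sin((n+n')x) + sin((n−n')x)] dx, which is 0 when n+n' is even and 2n/(n²−n'²) when n+n' is odd (it need not vanish on (0, π)).
  u² squared terms: (-1)²·∫cos(2x)² dx = 1·π/2 = π/2;  (1)²·∫sin(x)² dx = 1·π/2 = π/2.
  u² cross terms: 2·(-1)·(1)·∫cos(2x)·sin(x) dx = -2·(-2/3) = 4/3.
  So ∫_0^π u² dx = π/2 + π/2 + 4/3 = 4/3 + π.
  (u')² squared terms: (2)²·∫sin(2x)² dx = 4·π/2 = 2*π;  (1)²·∫cos(x)² dx = 1·π/2 = π/2.
  (u')² cross terms: 2·(2)·(1)·∫sin(2x)·cos(x) dx = 4·(4/3) = 16/3.
  So ∫_0^π (u')² dx = 2*π + π/2 + 16/3 = 16/3 + 5*π/2.
||u||_{H^1}^2 = (4/3 + π) + (16/3 + 5*π/2) = 20/3 + 7*π/2.


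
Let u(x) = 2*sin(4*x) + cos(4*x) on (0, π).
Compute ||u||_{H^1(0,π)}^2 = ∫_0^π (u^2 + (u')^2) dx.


||u||_{H^1(0,π)}^2 = 85*π/2

u'(x) = -4*sin(4*x) + 8*cos(4*x).
Expand u² and (u')² and integrate term by term on (0, π), using: for integers n ≥ 1, ∫_0^π sin²(nx) dx = ∫_0^π cos²(nx) dx = π/2; for n ≠ n', ∫_0^π sin(nx)sin(n'x) dx = ∫_0^π cos(nx)cos(n'x) dx = 0; and by product-to-sum, ∫_0^π sin(nx)cos(n'x) dx = ½∫_0^π [sin((n+n')x) + sin((n−n')x)] dx, which is 0 when n+n' is even and 2n/(n²−n'²) when n+n' is odd (it need not vanish on (0, π)).
  u² squared terms: (2)²·∫sin(4x)² dx = 4·π/2 = 2*π;  (1)²·∫cos(4x)² dx = 1·π/2 = π/2.
  u² cross terms: 2·(2)·(1)·∫sin(4x)·cos(4x) dx = 4·(0) = 0.
  So ∫_0^π u² dx = 2*π + π/2 + 0 = 5*π/2.
  (u')² squared terms: (-4)²·∫sin(4x)² dx = 16·π/2 = 8*π;  (8)²·∫cos(4x)² dx = 64·π/2 = 32*π.
  (u')² cross terms: 2·(-4)·(8)·∫sin(4x)·cos(4x) dx = -64·(0) = 0.
  So ∫_0^π (u')² dx = 8*π + 32*π + 0 = 40*π.
||u||_{H^1}^2 = (5*π/2) + (40*π) = 85*π/2.


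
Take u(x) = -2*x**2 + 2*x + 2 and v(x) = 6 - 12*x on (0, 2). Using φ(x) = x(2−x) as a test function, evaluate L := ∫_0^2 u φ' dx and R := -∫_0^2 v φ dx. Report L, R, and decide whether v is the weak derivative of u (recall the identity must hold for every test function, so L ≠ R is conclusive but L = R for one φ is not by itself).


LHS = 8/3, RHS = 8. No, v is not the weak derivative of u.

u(x) = -2*x**2 + 2*x + 2, classical derivative u'(x) = 2 - 4*x.
φ(x) = x(2−x), so φ'(x) = 2 - 2*x.
Note φ(0) = φ(2) = 0, so the boundary term u·φ vanishes.
LHS = ∫_0^2 u(x) φ'(x) dx = ∫_0^2 (4*x^3 - 8*x^2 + 4) dx. Term by term:
  ∫_0^2 4*x^3 dx = 16;  ∫_0^2 -8*x^2 dx = -64/3;  ∫_0^2 4 dx = 8.
Sum: 16 − 64/3 + 8 = 8/3.
So LHS = 8/3.
∫_0^2 v(x) φ(x) dx = ∫_0^2 (12*x^3 - 30*x^2 + 12*x) dx. Term by term:
  ∫_0^2 12*x^3 dx = 48;  ∫_0^2 -30*x^2 dx = -80;  ∫_0^2 12*x dx = 24.
Sum: 48 − 80 + 24 = -8.
So RHS = -∫_0^2 v(x) φ(x) dx = 8.
LHS − RHS = -16/3 ≠ 0, so the identity fails.
(For a valid weak derivative the identity must hold for EVERY test function, in particular this one. The failure shows v is NOT the weak derivative of u.)
Correct weak derivative would be u'(x) = 2 - 4*x.


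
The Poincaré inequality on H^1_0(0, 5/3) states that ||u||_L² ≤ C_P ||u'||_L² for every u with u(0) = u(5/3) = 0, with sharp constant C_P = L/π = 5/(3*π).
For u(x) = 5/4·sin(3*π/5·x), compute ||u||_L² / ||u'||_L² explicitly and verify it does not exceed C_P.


||u||_L² / ||u'||_L² = 5/(3*π) = C_P.

u(x) = 5/4·sin(3*π/5·x), so u'(x) = 3*π*cos(3*π*x/5)/4.
Writing u(x) = A·sin(kπx/L) with A = 5/4 and k = 1, use ∫_0^L sin²(kπx/L) dx = L/2 and ∫_0^L cos²(kπx/L) dx = L/2.
u² = 25/16·sin²(3*π/5·x) and (u')² = 9*π^2/16·cos²(3*π/5·x), and each of sin², cos² integrates to L/2 = 5/6 over (0, 5/3).
∫_0^5/3 u² dx = 125/96, so ||u||_L² = 5*sqrt(30)/24.
∫_0^5/3 (u')² dx = 15*π^2/32, so ||u'||_L² = sqrt(30)*π/8.
Ratio ||u||_L² / ||u'||_L² = 5/(3*π).
Sharp Poincaré constant on H^1_0(0, 5/3) is C_P = L/π = 5/(3*π), achieved by sin(3*π/5·x).
This is the k = 1 eigenfunction (up to amplitude), so the ratio equals the sharp Poincaré constant exactly.


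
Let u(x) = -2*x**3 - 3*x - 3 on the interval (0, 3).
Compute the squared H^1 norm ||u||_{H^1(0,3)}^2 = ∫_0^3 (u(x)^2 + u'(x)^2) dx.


||u||_{H^1}^2 = 152793/35

The H^1 norm (squared) on an interval (0, L) is
  ||u||_{H^1}^2 = ∫_0^L u(x)^2 dx + ∫_0^L u'(x)^2 dx.
Compute u'(x) = -6*x**2 - 3.
Then u(x)^2 = 4*x**6 + 12*x**4 + 12*x**3 + 9*x**2 + 18*x + 9 and u'(x)^2 = 36*x**4 + 36*x**2 + 9.
Integrate each monomial from 0 to 3 using ∫_0^3 c·x^n dx = c·3^(n+1)/(n+1):
  ∫_0^3 u(x)^2 dx = ∫_0^3 (4*x^6 + 12*x^4 + 12*x^3 + 9*x^2 + 18*x + 9) dx. Term by term:
    ∫_0^3 4*x^6 dx = 8748/7;  ∫_0^3 12*x^4 dx = 2916/5;  ∫_0^3 12*x^3 dx = 243;
    ∫_0^3 9*x^2 dx = 81;  ∫_0^3 18*x dx = 81;  ∫_0^3 9 dx = 27.
  Sum: 8748/7 + 2916/5 + 243 + 81 + 81 + 27 = 79272/35.
  ∫_0^3 u'(x)^2 dx = ∫_0^3 (36*x^4 + 36*x^2 + 9) dx. Term by term:
    ∫_0^3 36*x^4 dx = 8748/5;  ∫_0^3 36*x^2 dx = 324;  ∫_0^3 9 dx = 27.
  Sum: 8748/5 + 324 + 27 = 10503/5.
Adding: ||u||_{H^1}^2 = 79272/35 + 10503/5 = 152793/35.


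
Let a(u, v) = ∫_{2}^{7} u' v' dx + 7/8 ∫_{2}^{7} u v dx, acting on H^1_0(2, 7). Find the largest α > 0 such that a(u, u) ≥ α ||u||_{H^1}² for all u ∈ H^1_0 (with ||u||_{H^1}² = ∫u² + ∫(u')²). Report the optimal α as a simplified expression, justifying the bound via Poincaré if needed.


α = (π^2 + 175/8)/(π^2 + 25)

Coercivity of a(·,·) on H^1_0(2, 7) means a(u, u) ≥ α ||u||_{H^1}² for every u ∈ H^1_0.
The interval has length L = 5, and Poincaré/coercivity depend only on L. Here a(u, u) = ∫(u')² + (7/8)·∫u².
Here 0 < c = 7/8 < 1. The condition a(u,u) ≥ α||u||_{H^1}² reads (1−α)∫(u')² ≥ (α−c)∫u². Any admissible α is ≤ 1 (rapidly oscillating u have ∫u²/∫(u')² → 0), and α = 1 would force 0 ≥ (1−c)∫u², impossible since c < 1; so 1−α > 0. By the sharp Poincaré inequality on H^1_0 of an interval of length L, ∫(u')² ≥ (π/L)²∫u² with equality for the first sine mode sin(π(x−x₀)/L) (x₀ the left endpoint), so the inequality holds for all u iff (1−α)(π/L)² ≥ α − c, i.e. α ≤ ((π/L)² + c)/((π/L)² + 1) = (1 + c(L/π)²)/(1 + (L/π)²). With (π/L)² = π^2/25 and c = 7/8, the largest admissible constant is α = ((π/L)² + c)/((π/L)² + 1).
Simplifying, α = (π^2 + 175/8)/(π^2 + 25).


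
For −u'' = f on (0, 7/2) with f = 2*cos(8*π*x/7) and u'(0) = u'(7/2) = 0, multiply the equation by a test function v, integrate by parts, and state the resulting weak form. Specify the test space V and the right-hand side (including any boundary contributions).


V = H^1(0, 7/2) (no boundary constraint on v; u is determined up to an additive constant); weak form: ∫_0^7/2 u'v' dx = ∫_0^7/2 (2*cos(8*π*x/7)) v dx for all v ∈ V.

Multiply both sides by a test function v and integrate from 0 to 7/2:
  ∫_0^7/2 −u''(x) v(x) dx = ∫_0^7/2 f(x) v(x) dx.
Integrate the LHS by parts once:
  ∫_0^7/2 −u'' v dx = −[u'(x) v(x)]_0^7/2 + ∫_0^7/2 u'(x) v'(x) dx.
Thus ∫_0^7/2 u'(x) v'(x) dx = ∫_0^7/2 f(x) v(x) dx + [u'(x) v(x)]_0^7/2.
Choose V so that boundary terms are either known or forced to vanish.
u has homogeneous Neumann: u'(0) = u'(7/2) = 0. So [u' v]_0^7/2 = 0·v(7/2) − 0·v(0) = 0 for any v; take V = H^1(0, 7/2).
Weak formulation: find u (satisfying any essential BC) such that ∫_0^7/2 u'(x) v'(x) dx = ∫_0^7/2 f v dx for all v ∈ V (homogeneous Neumann, so boundary terms vanish).
Substituting f(x) = 2*cos(8*π*x/7), the right-hand side is ∫_0^7/2 (2*cos(8*π*x/7)) v dx.
Compatibility check (pure Neumann): taking v ≡ 1 ∈ V gives 0 = ∫_0^7/2 f dx + (0) − (0), i.e. ∫_0^7/2 f dx must equal u'(0) − u'(7/2) = 0. Indeed ∫_0^7/2 (2*cos(8*π*x/7)) dx = 0, so the data are compatible. The solution is then unique only up to an additive constant (fix it e.g. by requiring ∫_0^7/2 u dx = 0).


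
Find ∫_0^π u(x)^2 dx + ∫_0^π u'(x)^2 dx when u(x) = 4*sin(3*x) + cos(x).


||u||_{H^1(0,π)}^2 = 81*π

u'(x) = -sin(x) + 12*cos(3*x).
Expand u² and (u')² and integrate term by term on (0, π), using: for integers n ≥ 1, ∫_0^π sin²(nx) dx = ∫_0^π cos²(nx) dx = π/2; for n ≠ n', ∫_0^π sin(nx)sin(n'x) dx = ∫_0^π cos(nx)cos(n'x) dx = 0; and by product-to-sum, ∫_0^π sin(nx)cos(n'x) dx = ½∫_0^π [sin((n+n')x) + sin((n−n')x)] dx, which is 0 when n+n' is even and 2n/(n²−n'²) when n+n' is odd (it need not vanish on (0, π)).
  u² squared terms: (4)²·∫sin(3x)² dx = 16·π/2 = 8*π;  (1)²·∫cos(x)² dx = 1·π/2 = π/2.
  u² cross terms: 2·(4)·(1)·∫sin(3x)·cos(x) dx = 8·(0) = 0.
  So ∫_0^π u² dx = 8*π + π/2 + 0 = 17*π/2.
  (u')² squared terms: (-1)²·∫sin(x)² dx = 1·π/2 = π/2;  (12)²·∫cos(3x)² dx = 144·π/2 = 72*π.
  (u')² cross terms: 2·(-1)·(12)·∫sin(x)·cos(3x) dx = -24·(0) = 0.
  So ∫_0^π (u')² dx = π/2 + 72*π + 0 = 145*π/2.
||u||_{H^1}^2 = (17*π/2) + (145*π/2) = 81*π.


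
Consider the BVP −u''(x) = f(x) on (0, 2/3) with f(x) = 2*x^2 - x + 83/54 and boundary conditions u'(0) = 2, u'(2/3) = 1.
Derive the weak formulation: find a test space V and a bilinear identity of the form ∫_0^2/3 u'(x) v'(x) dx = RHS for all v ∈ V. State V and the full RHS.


V = H^1(0, 2/3) (v unrestricted at boundary; u is determined up to an additive constant); weak form: ∫_0^2/3 u'v' dx = ∫_0^2/3 (2*x^2 - x + 83/54) v dx + v(2/3) − 2·v(0) for all v ∈ V.

Multiply both sides by a test function v and integrate from 0 to 2/3:
  ∫_0^2/3 −u''(x) v(x) dx = ∫_0^2/3 f(x) v(x) dx.
Integrate the LHS by parts once:
  ∫_0^2/3 −u'' v dx = −[u'(x) v(x)]_0^2/3 + ∫_0^2/3 u'(x) v'(x) dx.
Thus ∫_0^2/3 u'(x) v'(x) dx = ∫_0^2/3 f(x) v(x) dx + [u'(x) v(x)]_0^2/3.
Choose V so that boundary terms are either known or forced to vanish.
u has inhomogeneous Neumann u'(0) = 2, u'(2/3) = 1. [u' v]_0^2/3 = (1)·v(2/3) − (2)·v(0) = v(2/3) − 2·v(0). Take V = H^1(0, 2/3); boundary term becomes part of RHS.
Weak formulation: find u (satisfying any essential BC) such that ∫_0^2/3 u'(x) v'(x) dx = ∫_0^2/3 f v dx + v(2/3) − 2·v(0) for all v ∈ V (Neumann data are natural BCs: they enter the RHS as boundary terms).
Substituting f(x) = 2*x^2 - x + 83/54, the right-hand side is ∫_0^2/3 (2*x^2 - x + 83/54) v dx + v(2/3) − 2·v(0).
Compatibility check (pure Neumann): taking v ≡ 1 ∈ V gives 0 = ∫_0^2/3 f dx + (1) − (2), i.e. ∫_0^2/3 f dx must equal u'(0) − u'(2/3) = 1. Indeed ∫_0^2/3 (2*x^2 - x + 83/54) dx = 1, so the data are compatible. The solution is then unique only up to an additive constant (fix it e.g. by requiring ∫_0^2/3 u dx = 0).


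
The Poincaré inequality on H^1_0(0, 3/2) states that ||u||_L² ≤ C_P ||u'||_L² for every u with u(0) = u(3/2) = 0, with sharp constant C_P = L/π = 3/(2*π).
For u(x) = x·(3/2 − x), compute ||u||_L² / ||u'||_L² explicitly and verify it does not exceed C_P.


||u||_L² / ||u'||_L² = 3*sqrt(10)/20 < C_P = 3/(2*π).

u(x) = x·(3/2 − x), so u'(x) = 3/2 - 2*x.
u(x) = x·(3/2 − x) vanishes at x = 0 and x = 3/2, so u ∈ H^1_0(0, 3/2). Differentiate via the product rule and integrate the resulting polynomials term by term.
  ∫_0^3/2 u² dx = ∫_0^3/2 (x^4 - 3*x^3 + 9*x^2/4) dx. Term by term:
    ∫_0^3/2 x^4 dx = 243/160;  ∫_0^3/2 -3*x^3 dx = -243/64;  ∫_0^3/2 9*x^2/4 dx = 81/32.
  Sum: 243/160 − 243/64 + 81/32 = 81/320.
  ∫_0^3/2 (u')² dx = ∫_0^3/2 (4*x^2 - 6*x + 9/4) dx. Term by term:
    ∫_0^3/2 4*x^2 dx = 9/2;  ∫_0^3/2 -6*x dx = -27/4;  ∫_0^3/2 9/4 dx = 27/8.
  Sum: 9/2 − 27/4 + 27/8 = 9/8.
∫_0^3/2 u² dx = 81/320, so ||u||_L² = 9*sqrt(5)/40.
∫_0^3/2 (u')² dx = 9/8, so ||u'||_L² = 3*sqrt(2)/4.
Ratio ||u||_L² / ||u'||_L² = 3*sqrt(10)/20.
Sharp Poincaré constant on H^1_0(0, 3/2) is C_P = L/π = 3/(2*π), achieved by sin(2*π/3·x).
A polynomial bump cannot attain the sharp Poincaré constant (only the first sine eigenfunction does), so the ratio is strictly less than C_P, consistent with ||u||_L² ≤ C_P ||u'||_L².


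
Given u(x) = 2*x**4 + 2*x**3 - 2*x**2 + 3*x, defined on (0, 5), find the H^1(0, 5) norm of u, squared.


||u||_{H^1}^2 = 137444060/63

The H^1 norm (squared) on an interval (0, L) is
  ||u||_{H^1}^2 = ∫_0^L u(x)^2 dx + ∫_0^L u'(x)^2 dx.
Compute u'(x) = 8*x**3 + 6*x**2 - 4*x + 3.
Then u(x)^2 = 4*x**8 + 8*x**7 - 4*x**6 + 4*x**5 + 16*x**4 - 12*x**3 + 9*x**2 and u'(x)^2 = 64*x**6 + 96*x**5 - 28*x**4 + 52*x**2 - 24*x + 9.
Integrate each monomial from 0 to 5 using ∫_0^5 c·x^n dx = c·5^(n+1)/(n+1):
  ∫_0^5 u(x)^2 dx = ∫_0^5 (4*x^8 + 8*x^7 - 4*x^6 + 4*x^5 + 16*x^4 - 12*x^3 + 9*x^2) dx. Term by term:
    ∫_0^5 4*x^8 dx = 7812500/9;  ∫_0^5 8*x^7 dx = 390625;  ∫_0^5 -4*x^6 dx = -312500/7;
    ∫_0^5 4*x^5 dx = 31250/3;  ∫_0^5 16*x^4 dx = 10000;  ∫_0^5 -12*x^3 dx = -1875;
    ∫_0^5 9*x^2 dx = 375.
  Sum: 7812500/9 + 390625 − 312500/7 + 31250/3 + 10000 − 1875 + 375 = 77676125/63.
  ∫_0^5 u'(x)^2 dx = ∫_0^5 (64*x^6 + 96*x^5 - 28*x^4 + 52*x^2 - 24*x + 9) dx. Term by term:
    ∫_0^5 64*x^6 dx = 5000000/7;  ∫_0^5 96*x^5 dx = 250000;  ∫_0^5 -28*x^4 dx = -17500;
    ∫_0^5 52*x^2 dx = 6500/3;  ∫_0^5 -24*x dx = -300;  ∫_0^5 9 dx = 45.
  Sum: 5000000/7 + 250000 − 17500 + 6500/3 − 300 + 45 = 19922645/21.
Adding: ||u||_{H^1}^2 = 77676125/63 + 19922645/21 = 137444060/63.


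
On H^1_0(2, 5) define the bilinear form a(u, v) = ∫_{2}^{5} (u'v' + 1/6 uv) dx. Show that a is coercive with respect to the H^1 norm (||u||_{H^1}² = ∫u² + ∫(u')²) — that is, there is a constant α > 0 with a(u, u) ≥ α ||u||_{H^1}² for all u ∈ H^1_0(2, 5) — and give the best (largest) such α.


α = (3/2 + π^2)/(9 + π^2)

Coercivity of a(·,·) on H^1_0(2, 5) means a(u, u) ≥ α ||u||_{H^1}² for every u ∈ H^1_0.
The interval has length L = 3, and Poincaré/coercivity depend only on L. Here a(u, u) = ∫(u')² + (1/6)·∫u².
Here 0 < c = 1/6 < 1. The condition a(u,u) ≥ α||u||_{H^1}² reads (1−α)∫(u')² ≥ (α−c)∫u². Any admissible α is ≤ 1 (rapidly oscillating u have ∫u²/∫(u')² → 0), and α = 1 would force 0 ≥ (1−c)∫u², impossible since c < 1; so 1−α > 0. By the sharp Poincaré inequality on H^1_0 of an interval of length L, ∫(u')² ≥ (π/L)²∫u² with equality for the first sine mode sin(π(x−x₀)/L) (x₀ the left endpoint), so the inequality holds for all u iff (1−α)(π/L)² ≥ α − c, i.e. α ≤ ((π/L)² + c)/((π/L)² + 1) = (1 + c(L/π)²)/(1 + (L/π)²). With (π/L)² = π^2/9 and c = 1/6, the largest admissible constant is α = ((π/L)² + c)/((π/L)² + 1).
Simplifying, α = (3/2 + π^2)/(9 + π^2).


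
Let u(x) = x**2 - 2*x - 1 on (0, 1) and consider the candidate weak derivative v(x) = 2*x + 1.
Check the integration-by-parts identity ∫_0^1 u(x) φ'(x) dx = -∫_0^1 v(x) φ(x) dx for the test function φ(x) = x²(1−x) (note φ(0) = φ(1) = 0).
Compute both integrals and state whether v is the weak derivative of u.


LHS = 1/15, RHS = -11/60. No, v is not the weak derivative of u.

u(x) = x**2 - 2*x - 1, classical derivative u'(x) = 2*x - 2.
φ(x) = x²(1−x), so φ'(x) = x*(2 - 3*x).
Note φ(0) = φ(1) = 0, so the boundary term u·φ vanishes.
LHS = ∫_0^1 u(x) φ'(x) dx = ∫_0^1 (-3*x^4 + 8*x^3 - x^2 - 2*x) dx. Term by term:
  ∫_0^1 -3*x^4 dx = -3/5;  ∫_0^1 8*x^3 dx = 2;  ∫_0^1 -x^2 dx = -1/3;
  ∫_0^1 -2*x dx = -1.
Sum: -3/5 + 2 − 1/3 − 1 = 1/15.
So LHS = 1/15.
∫_0^1 v(x) φ(x) dx = ∫_0^1 (-2*x^4 + x^3 + x^2) dx. Term by term:
  ∫_0^1 -2*x^4 dx = -2/5;  ∫_0^1 x^3 dx = 1/4;  ∫_0^1 x^2 dx = 1/3.
Sum: -2/5 + 1/4 + 1/3 = 11/60.
So RHS = -∫_0^1 v(x) φ(x) dx = -11/60.
LHS − RHS = 1/4 ≠ 0, so the identity fails.
(For a valid weak derivative the identity must hold for EVERY test function, in particular this one. The failure shows v is NOT the weak derivative of u.)
Correct weak derivative would be u'(x) = 2*x - 2.


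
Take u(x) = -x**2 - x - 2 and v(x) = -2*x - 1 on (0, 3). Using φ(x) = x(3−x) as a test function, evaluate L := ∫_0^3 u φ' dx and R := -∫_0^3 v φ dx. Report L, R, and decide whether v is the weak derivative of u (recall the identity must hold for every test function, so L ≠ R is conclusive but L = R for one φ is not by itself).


LHS = 18, RHS = 18. Yes, v = u' weakly.

u(x) = -x**2 - x - 2, classical derivative u'(x) = -2*x - 1.
φ(x) = x(3−x), so φ'(x) = 3 - 2*x.
Note φ(0) = φ(3) = 0, so the boundary term u·φ vanishes.
LHS = ∫_0^3 u(x) φ'(x) dx = ∫_0^3 (2*x^3 - x^2 + x - 6) dx. Term by term:
  ∫_0^3 2*x^3 dx = 81/2;  ∫_0^3 -x^2 dx = -9;  ∫_0^3 x dx = 9/2;
  ∫_0^3 -6 dx = -18.
Sum: 81/2 − 9 + 9/2 − 18 = 18.
So LHS = 18.
∫_0^3 v(x) φ(x) dx = ∫_0^3 (2*x^3 - 5*x^2 - 3*x) dx. Term by term:
  ∫_0^3 2*x^3 dx = 81/2;  ∫_0^3 -5*x^2 dx = -45;  ∫_0^3 -3*x dx = -27/2.
Sum: 81/2 − 45 − 27/2 = -18.
So RHS = -∫_0^3 v(x) φ(x) dx = 18.
LHS = RHS, so the identity holds for this test φ.
Moreover u is smooth here and v(x) = u'(x) = -2*x - 1 pointwise, so the identity holds for every test function. Hence v is the weak derivative of u.


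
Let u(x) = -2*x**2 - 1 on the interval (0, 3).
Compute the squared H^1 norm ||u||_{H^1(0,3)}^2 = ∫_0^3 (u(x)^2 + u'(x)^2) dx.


||u||_{H^1}^2 = 1887/5

The H^1 norm (squared) on an interval (0, L) is
  ||u||_{H^1}^2 = ∫_0^L u(x)^2 dx + ∫_0^L u'(x)^2 dx.
Compute u'(x) = -4*x.
Then u(x)^2 = 4*x**4 + 4*x**2 + 1 and u'(x)^2 = 16*x**2.
Integrate each monomial from 0 to 3 using ∫_0^3 c·x^n dx = c·3^(n+1)/(n+1):
  ∫_0^3 u(x)^2 dx = ∫_0^3 (4*x^4 + 4*x^2 + 1) dx. Term by term:
    ∫_0^3 4*x^4 dx = 972/5;  ∫_0^3 4*x^2 dx = 36;  ∫_0^3 1 dx = 3.
  Sum: 972/5 + 36 + 3 = 1167/5.
  ∫_0^3 u'(x)^2 dx = ∫_0^3 (16*x^2) dx. Term by term:
    ∫_0^3 16*x^2 dx = 144.
Adding: ||u||_{H^1}^2 = 1167/5 + 144 = 1887/5.
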